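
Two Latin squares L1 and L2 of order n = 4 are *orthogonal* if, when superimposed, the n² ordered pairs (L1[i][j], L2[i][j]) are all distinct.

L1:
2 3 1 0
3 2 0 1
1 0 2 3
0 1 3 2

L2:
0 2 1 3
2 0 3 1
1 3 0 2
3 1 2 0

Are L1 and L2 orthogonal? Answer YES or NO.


Form the n² = 16 superimposed pairs (L1[i][j], L2[i][j]), row by row (rows and columns indexed from 0):
row 0: (2,0) (3,2) (1,1) (0,3)
row 1: (3,2) (2,0) (0,3) (1,1)
row 2: (1,1) (0,3) (2,0) (3,2)
row 3: (0,3) (1,1) (3,2) (2,0)
Orthogonality requires all 16 pairs distinct.
But the pair (3,2) repeats: cell (0,1) has L1 = 3, L2 = 2, and cell (1,0) has L1 = 3, L2 = 2.
A repeated pair means some other pair never occurs (only 4 distinct pairs out of 16), so the squares are not orthogonal.
Conclusion: NO.

NO


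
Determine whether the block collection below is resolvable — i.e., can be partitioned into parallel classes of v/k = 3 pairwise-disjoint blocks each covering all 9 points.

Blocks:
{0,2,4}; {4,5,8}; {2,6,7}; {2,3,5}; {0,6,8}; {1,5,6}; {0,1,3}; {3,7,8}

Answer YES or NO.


v = 9, block size k = 3, number of blocks = 8.
For resolvability, blocks must partition into parallel classes of size v/k = 3.
Total blocks must therefore be a multiple of 3: 8 = 3·2 + 2 ⇒ not divisible ✗.
Resolvable? NO.

NO


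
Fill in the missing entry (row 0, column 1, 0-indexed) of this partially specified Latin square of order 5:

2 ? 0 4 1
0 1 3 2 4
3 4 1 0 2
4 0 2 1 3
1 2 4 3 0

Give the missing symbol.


Row 0 contains symbols [0, 1, 2, 4] — missing [3].
Column 1 contains symbols [0, 1, 2, 4] — missing [3].
The missing symbol must appear in both missing sets; intersection = [3].
Therefore the hidden value is 3.

Missing value = 3.


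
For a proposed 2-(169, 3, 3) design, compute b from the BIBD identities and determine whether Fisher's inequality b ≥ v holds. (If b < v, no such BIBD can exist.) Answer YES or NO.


r = λ(v − 1)/(k − 1) = 3·168/2 = 252.
b = vr/k = 169·252/3 = 14196.
Fisher's inequality: b ≥ v ⇔ 14196 ≥ 169? YES.

YES


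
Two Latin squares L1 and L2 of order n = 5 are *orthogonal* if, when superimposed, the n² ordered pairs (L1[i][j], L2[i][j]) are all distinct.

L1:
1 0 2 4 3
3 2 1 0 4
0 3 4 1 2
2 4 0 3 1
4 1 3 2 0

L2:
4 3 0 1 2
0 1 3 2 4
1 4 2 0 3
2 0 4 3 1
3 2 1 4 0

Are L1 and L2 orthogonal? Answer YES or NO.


Form the n² = 25 superimposed pairs (L1[i][j], L2[i][j]), row by row (rows and columns indexed from 0):
row 0: (1,4) (0,3) (2,0) (4,1) (3,2)
row 1: (3,0) (2,1) (1,3) (0,2) (4,4)
row 2: (0,1) (3,4) (4,2) (1,0) (2,3)
row 3: (2,2) (4,0) (0,4) (3,3) (1,1)
row 4: (4,3) (1,2) (3,1) (2,4) (0,0)
Orthogonality requires all 25 pairs distinct.
Check by first coordinate: for each symbol s of L1, list the L2 entries in the n cells where L1 = s; they must all differ.
  L1 = 0: L2 entries (in reading order) 3, 2, 1, 4, 0 — all 5 distinct ✓
  L1 = 1: L2 entries (in reading order) 4, 3, 0, 1, 2 — all 5 distinct ✓
  L1 = 2: L2 entries (in reading order) 0, 1, 3, 2, 4 — all 5 distinct ✓
  L1 = 3: L2 entries (in reading order) 2, 0, 4, 3, 1 — all 5 distinct ✓
  L1 = 4: L2 entries (in reading order) 1, 4, 2, 0, 3 — all 5 distinct ✓
Every symbol of L1 meets every symbol of L2 exactly once, so all 25 pairs are distinct (25 of 25).
Conclusion: YES.

YES


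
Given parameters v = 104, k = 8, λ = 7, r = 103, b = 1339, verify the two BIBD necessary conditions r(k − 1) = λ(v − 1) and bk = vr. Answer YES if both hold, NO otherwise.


Condition (i): r(k − 1) = 103·7 = 721; λ(v − 1) = 7·103 = 721. Match? YES.
Condition (ii): bk = 1339·8 = 10712; vr = 104·103 = 10712. Match? YES.
Both conditions hold? YES.

YES


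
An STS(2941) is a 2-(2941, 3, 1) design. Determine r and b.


An STS(v) is a 2-(v, 3, 1) BIBD: block size k = 3, λ = 1.
Replication: r(k − 1) = λ(v − 1) ⇒ r·2 = 2941 − 1 = 2940 ⇒ r = 1470.
Block count: b = v(v − 1)/6 = 2941·2940/6 = 8646540/6 = 1441090.

r = 1470, b = 1441090.


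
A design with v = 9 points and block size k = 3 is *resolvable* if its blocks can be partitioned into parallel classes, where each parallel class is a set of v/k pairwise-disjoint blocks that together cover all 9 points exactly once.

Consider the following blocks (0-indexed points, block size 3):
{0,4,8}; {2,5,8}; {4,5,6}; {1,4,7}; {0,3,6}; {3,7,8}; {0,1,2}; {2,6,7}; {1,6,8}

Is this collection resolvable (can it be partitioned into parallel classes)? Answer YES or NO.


v = 9, block size k = 3, number of blocks = 9.
For resolvability, blocks must partition into parallel classes of size v/k = 3.
Total blocks must therefore be a multiple of 3: 9 = 3·3 + 0 ⇒ divisible ✓.
Consider block {0,4,8}. The only other block(s) in the collection disjoint from it are {2,6,7} — just 1 block(s). Any parallel class containing {0,4,8} would need 2 other blocks each disjoint from it, so no parallel class of size 3 can contain {0,4,8}.
Since every block must belong to some parallel class in a resolution, the collection cannot be partitioned into parallel classes.
Resolvable? NO.

NO


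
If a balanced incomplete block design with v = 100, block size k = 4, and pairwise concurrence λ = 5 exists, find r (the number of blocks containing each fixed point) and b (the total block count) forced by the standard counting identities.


Any 2-(v, k, λ) BIBD satisfies two necessary conditions:
  (i)  Each point sits in r blocks, and counting incidences through any fixed point gives r(k − 1) = λ(v − 1), so r = λ(v − 1)/(k − 1).
  (ii) Total incidences bk = vr, so b = vr/k.
Step 1: r = λ(v − 1)/(k − 1) = 5·(100 − 1)/(4 − 1) = 5·99/3 = 495/3 = 165.
Step 2: b = vr/k = 100·165/4 = 16500/4 = 4125.
Check integrality: r = 165 ∈ Z ✓, b = 4125 ∈ Z ✓.
(These identities are necessary conditions: they determine r and b for any design with these parameters, but do not by themselves prove that one exists.)

r = 165, b = 4125.


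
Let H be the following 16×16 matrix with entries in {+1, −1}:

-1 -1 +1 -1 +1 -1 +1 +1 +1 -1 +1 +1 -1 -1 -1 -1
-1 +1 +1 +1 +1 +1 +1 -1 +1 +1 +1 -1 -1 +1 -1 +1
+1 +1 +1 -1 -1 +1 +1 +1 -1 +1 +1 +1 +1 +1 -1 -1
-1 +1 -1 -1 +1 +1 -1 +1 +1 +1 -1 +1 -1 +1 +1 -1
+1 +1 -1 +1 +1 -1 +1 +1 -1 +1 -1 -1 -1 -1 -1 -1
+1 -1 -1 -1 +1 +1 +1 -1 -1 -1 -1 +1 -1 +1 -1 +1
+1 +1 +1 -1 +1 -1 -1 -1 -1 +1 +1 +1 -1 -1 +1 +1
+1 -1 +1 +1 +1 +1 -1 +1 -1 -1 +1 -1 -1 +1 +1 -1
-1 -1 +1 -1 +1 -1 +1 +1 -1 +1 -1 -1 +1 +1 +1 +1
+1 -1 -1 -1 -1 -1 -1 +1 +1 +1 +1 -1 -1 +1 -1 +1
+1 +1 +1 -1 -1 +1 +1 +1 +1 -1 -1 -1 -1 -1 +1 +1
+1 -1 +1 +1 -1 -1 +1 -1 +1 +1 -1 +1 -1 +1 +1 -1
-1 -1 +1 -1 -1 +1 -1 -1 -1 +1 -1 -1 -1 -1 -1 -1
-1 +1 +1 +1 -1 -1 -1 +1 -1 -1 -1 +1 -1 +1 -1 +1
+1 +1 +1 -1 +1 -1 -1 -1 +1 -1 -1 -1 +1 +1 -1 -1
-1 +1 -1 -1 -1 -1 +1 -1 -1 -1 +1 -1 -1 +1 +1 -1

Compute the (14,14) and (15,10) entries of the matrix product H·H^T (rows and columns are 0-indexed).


Row 10 of H: [1, 1, 1, -1, -1, 1, 1, 1, 1, -1, -1, -1, -1, -1, 1, 1].
Row 14 of H: [1, 1, 1, -1, 1, -1, -1, -1, 1, -1, -1, -1, 1, 1, -1, -1].
Row 15 of H: [-1, 1, -1, -1, -1, -1, 1, -1, -1, -1, 1, -1, -1, 1, 1, -1].
(H·H^T)[14][14] = Σ_j H[14][j]·H[14][j] = (1)² + (1)² + (1)² + (-1)² + (1)² + (-1)² + (-1)² + (-1)² + (1)² + (-1)² + (-1)² + (-1)² + (1)² + (1)² + (-1)² + (-1)² = 1 + 1 + 1 + 1 + 1 + 1 + 1 + 1 + 1 + 1 + 1 + 1 + 1 + 1 + 1 + 1 = 16.
(H·H^T)[15][10] = Σ_j H[15][j]·H[10][j] = (-1)·(1) + (1)·(1) + (-1)·(1) + (-1)·(-1) + (-1)·(-1) + (-1)·(1) + (1)·(1) + (-1)·(1) + (-1)·(1) + (-1)·(-1) + (1)·(-1) + (-1)·(-1) + (-1)·(-1) + (1)·(-1) + (1)·(1) + (-1)·(1) = -1 + 1 + -1 + 1 + 1 + -1 + 1 + -1 + -1 + 1 + -1 + 1 + 1 + -1 + 1 + -1 = 0.
So rows 15 and 10 are orthogonal; the diagonal entry equals n = 16.

(14,14) entry = 16; (15,10) entry = 0.


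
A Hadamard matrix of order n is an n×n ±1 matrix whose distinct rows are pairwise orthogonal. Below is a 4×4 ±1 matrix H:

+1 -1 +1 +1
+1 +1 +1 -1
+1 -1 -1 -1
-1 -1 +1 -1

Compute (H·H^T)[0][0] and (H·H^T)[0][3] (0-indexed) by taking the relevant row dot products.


Row 0 of H: [1, -1, 1, 1].
Row 3 of H: [-1, -1, 1, -1].
(H·H^T)[0][0] = Σ_j H[0][j]·H[0][j] = (1)² + (-1)² + (1)² + (1)² = 1 + 1 + 1 + 1 = 4.
(H·H^T)[0][3] = Σ_j H[0][j]·H[3][j] = (1)·(-1) + (-1)·(-1) + (1)·(1) + (1)·(-1) = -1 + 1 + 1 + -1 = 0.
So rows 0 and 3 are orthogonal; the diagonal entry equals n = 4.

(0,0) entry = 4; (0,3) entry = 0.


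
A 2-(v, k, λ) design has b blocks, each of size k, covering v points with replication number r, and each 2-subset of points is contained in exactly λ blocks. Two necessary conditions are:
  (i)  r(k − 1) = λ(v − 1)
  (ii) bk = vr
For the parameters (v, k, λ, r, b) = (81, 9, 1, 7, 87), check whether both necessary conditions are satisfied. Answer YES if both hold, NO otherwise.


Condition (i): r(k − 1) = 7·8 = 56; λ(v − 1) = 1·80 = 80. Match? NO.
Condition (ii): bk = 87·9 = 783; vr = 81·7 = 567. Match? NO.
Both conditions hold? NO.

NO


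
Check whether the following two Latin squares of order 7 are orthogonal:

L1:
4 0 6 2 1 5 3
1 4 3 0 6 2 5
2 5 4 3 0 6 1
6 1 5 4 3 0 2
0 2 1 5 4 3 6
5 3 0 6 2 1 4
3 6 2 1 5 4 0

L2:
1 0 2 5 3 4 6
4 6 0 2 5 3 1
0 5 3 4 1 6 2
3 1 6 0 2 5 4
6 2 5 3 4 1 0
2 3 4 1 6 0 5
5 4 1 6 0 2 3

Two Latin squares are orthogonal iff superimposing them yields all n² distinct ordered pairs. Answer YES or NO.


Form the n² = 49 superimposed pairs (L1[i][j], L2[i][j]), row by row (rows and columns indexed from 0):
row 0: (4,1) (0,0) (6,2) (2,5) (1,3) (5,4) (3,6)
row 1: (1,4) (4,6) (3,0) (0,2) (6,5) (2,3) (5,1)
row 2: (2,0) (5,5) (4,3) (3,4) (0,1) (6,6) (1,2)
row 3: (6,3) (1,1) (5,6) (4,0) (3,2) (0,5) (2,4)
row 4: (0,6) (2,2) (1,5) (5,3) (4,4) (3,1) (6,0)
row 5: (5,2) (3,3) (0,4) (6,1) (2,6) (1,0) (4,5)
row 6: (3,5) (6,4) (2,1) (1,6) (5,0) (4,2) (0,3)
Orthogonality requires all 49 pairs distinct.
Check by first coordinate: for each symbol s of L1, list the L2 entries in the n cells where L1 = s; they must all differ.
  L1 = 0: L2 entries (in reading order) 0, 2, 1, 5, 6, 4, 3 — all 7 distinct ✓
  L1 = 1: L2 entries (in reading order) 3, 4, 2, 1, 5, 0, 6 — all 7 distinct ✓
  L1 = 2: L2 entries (in reading order) 5, 3, 0, 4, 2, 6, 1 — all 7 distinct ✓
  L1 = 3: L2 entries (in reading order) 6, 0, 4, 2, 1, 3, 5 — all 7 distinct ✓
  L1 = 4: L2 entries (in reading order) 1, 6, 3, 0, 4, 5, 2 — all 7 distinct ✓
  L1 = 5: L2 entries (in reading order) 4, 1, 5, 6, 3, 2, 0 — all 7 distinct ✓
  L1 = 6: L2 entries (in reading order) 2, 5, 6, 3, 0, 1, 4 — all 7 distinct ✓
Every symbol of L1 meets every symbol of L2 exactly once, so all 49 pairs are distinct (49 of 49).
Conclusion: YES.

YES


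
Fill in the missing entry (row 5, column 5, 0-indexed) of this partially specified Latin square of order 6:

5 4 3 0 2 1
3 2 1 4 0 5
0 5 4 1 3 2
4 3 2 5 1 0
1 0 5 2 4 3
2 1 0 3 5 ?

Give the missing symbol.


Row 5 contains symbols [0, 1, 2, 3, 5] — missing [4].
Column 5 contains symbols [0, 1, 2, 3, 5] — missing [4].
The missing symbol must appear in both missing sets; intersection = [4].
Therefore the hidden value is 4.

Missing value = 4.


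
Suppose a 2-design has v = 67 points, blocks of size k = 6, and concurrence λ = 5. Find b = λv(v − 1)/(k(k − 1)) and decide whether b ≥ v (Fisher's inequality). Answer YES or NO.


b = λv(v − 1)/(k(k − 1)) = 5·67·66/(6·5) = 22110/30 = 737.
Compare with v = 67: b ≥ v, so Fisher's inequality holds.

YES


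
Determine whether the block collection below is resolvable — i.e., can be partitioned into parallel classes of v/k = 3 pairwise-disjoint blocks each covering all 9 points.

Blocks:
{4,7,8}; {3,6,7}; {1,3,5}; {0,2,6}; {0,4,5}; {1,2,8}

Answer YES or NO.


v = 9, block size k = 3, number of blocks = 6.
For resolvability, blocks must partition into parallel classes of size v/k = 3.
Total blocks must therefore be a multiple of 3: 6 = 3·2 + 0 ⇒ divisible ✓.
Greedy packing gives 2 candidate class(es). Each should be a full parallel class (size 3, covers all 9 points).
  Class 1 (3 blocks): {4,7,8}; {1,3,5}; {0,2,6}. Points covered: [0, 1, 2, 3, 4, 5, 6, 7, 8].
  Class 2 (3 blocks): {3,6,7}; {0,4,5}; {1,2,8}. Points covered: [0, 1, 2, 3, 4, 5, 6, 7, 8].
All classes full (size 3)? YES. All classes cover every point? YES.
Resolvable? YES.

YES


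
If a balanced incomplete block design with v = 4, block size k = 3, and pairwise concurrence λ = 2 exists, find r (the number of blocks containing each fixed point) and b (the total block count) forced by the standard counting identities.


Any 2-(v, k, λ) BIBD satisfies two necessary conditions:
  (i)  Each point sits in r blocks, and counting incidences through any fixed point gives r(k − 1) = λ(v − 1), so r = λ(v − 1)/(k − 1).
  (ii) Total incidences bk = vr, so b = vr/k.
Step 1: r = λ(v − 1)/(k − 1) = 2·(4 − 1)/(3 − 1) = 2·3/2 = 6/2 = 3.
Step 2: b = vr/k = 4·3/3 = 12/3 = 4.
Check integrality: r = 3 ∈ Z ✓, b = 4 ∈ Z ✓.
(These identities are necessary conditions: they determine r and b for any design with these parameters, but do not by themselves prove that one exists.)

r = 3, b = 4.


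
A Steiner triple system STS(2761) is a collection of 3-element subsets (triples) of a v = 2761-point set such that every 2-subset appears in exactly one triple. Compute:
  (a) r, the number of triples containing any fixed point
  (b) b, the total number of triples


An STS(v) is a 2-(v, 3, 1) BIBD: block size k = 3, λ = 1.
Replication: r(k − 1) = λ(v − 1) ⇒ r·2 = 2761 − 1 = 2760 ⇒ r = 1380.
Block count: bk = vr ⇒ b·3 = 2761·1380 = 3810180 ⇒ b = 1270060.
(Check via b = v(v − 1)/6 = 2761·2760/6 = 7620360/6 = 1270060.)

r = 1380, b = 1270060.


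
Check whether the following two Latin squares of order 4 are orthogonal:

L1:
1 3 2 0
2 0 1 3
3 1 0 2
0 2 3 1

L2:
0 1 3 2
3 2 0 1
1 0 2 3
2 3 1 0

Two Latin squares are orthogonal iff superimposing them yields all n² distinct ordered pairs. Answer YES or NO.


Form the n² = 16 superimposed pairs (L1[i][j], L2[i][j]), row by row (rows and columns indexed from 0):
row 0: (1,0) (3,1) (2,3) (0,2)
row 1: (2,3) (0,2) (1,0) (3,1)
row 2: (3,1) (1,0) (0,2) (2,3)
row 3: (0,2) (2,3) (3,1) (1,0)
Orthogonality requires all 16 pairs distinct.
But the pair (2,3) repeats: cell (0,2) has L1 = 2, L2 = 3, and cell (1,0) has L1 = 2, L2 = 3.
A repeated pair means some other pair never occurs (only 4 distinct pairs out of 16), so the squares are not orthogonal.
Conclusion: NO.

NO


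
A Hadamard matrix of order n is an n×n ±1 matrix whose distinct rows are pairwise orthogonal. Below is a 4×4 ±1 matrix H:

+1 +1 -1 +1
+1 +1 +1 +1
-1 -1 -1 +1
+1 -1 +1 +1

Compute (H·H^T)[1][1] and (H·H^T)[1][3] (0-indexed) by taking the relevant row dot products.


Row 1 of H: [1, 1, 1, 1].
Row 3 of H: [1, -1, 1, 1].
(H·H^T)[1][1] = Σ_j H[1][j]·H[1][j] = (1)² + (1)² + (1)² + (1)² = 1 + 1 + 1 + 1 = 4.
(H·H^T)[1][3] = Σ_j H[1][j]·H[3][j] = (1)·(1) + (1)·(-1) + (1)·(1) + (1)·(1) = 1 + -1 + 1 + 1 = 2.
Rows 1 and 3 are not orthogonal (dot product = 2 ≠ 0), so H is not a Hadamard matrix.

(1,1) entry = 4; (1,3) entry = 2.


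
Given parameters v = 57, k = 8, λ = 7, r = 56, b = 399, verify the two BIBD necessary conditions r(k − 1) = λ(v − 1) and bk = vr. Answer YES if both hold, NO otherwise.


Condition (i): r(k − 1) = 56·7 = 392; λ(v − 1) = 7·56 = 392. Match? YES.
Condition (ii): bk = 399·8 = 3192; vr = 57·56 = 3192. Match? YES.
Both conditions hold? YES.

YES


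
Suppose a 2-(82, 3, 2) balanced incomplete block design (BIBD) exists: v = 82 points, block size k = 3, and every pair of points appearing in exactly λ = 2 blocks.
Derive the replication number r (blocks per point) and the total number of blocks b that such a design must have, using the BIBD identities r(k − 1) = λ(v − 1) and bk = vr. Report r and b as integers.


Any 2-(v, k, λ) BIBD satisfies two necessary conditions:
  (i)  Each point sits in r blocks, and counting incidences through any fixed point gives r(k − 1) = λ(v − 1), so r = λ(v − 1)/(k − 1).
  (ii) Total incidences bk = vr, so b = vr/k.
Step 1: r = λ(v − 1)/(k − 1) = 2·(82 − 1)/(3 − 1) = 2·81/2 = 162/2 = 81.
Step 2: b = vr/k = 82·81/3 = 6642/3 = 2214.
Check integrality: r = 81 ∈ Z ✓, b = 2214 ∈ Z ✓.
(These identities are necessary conditions: they determine r and b for any design with these parameters, but do not by themselves prove that one exists.)

r = 81, b = 2214.


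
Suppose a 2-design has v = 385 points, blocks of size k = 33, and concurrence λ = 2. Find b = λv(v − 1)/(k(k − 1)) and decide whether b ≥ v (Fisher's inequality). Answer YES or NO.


b = λv(v − 1)/(k(k − 1)) = 2·385·384/(33·32) = 295680/1056 = 280.
Compare with v = 385: b < v, so Fisher's inequality fails.

NO


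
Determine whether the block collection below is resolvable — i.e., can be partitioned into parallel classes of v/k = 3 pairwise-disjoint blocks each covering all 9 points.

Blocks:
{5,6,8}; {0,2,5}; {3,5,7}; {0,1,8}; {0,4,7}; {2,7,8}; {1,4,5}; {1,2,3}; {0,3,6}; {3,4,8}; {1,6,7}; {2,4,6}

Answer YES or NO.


v = 9, block size k = 3, number of blocks = 12.
For resolvability, blocks must partition into parallel classes of size v/k = 3.
Total blocks must therefore be a multiple of 3: 12 = 3·4 + 0 ⇒ divisible ✓.
Greedy packing gives 4 candidate class(es). Each should be a full parallel class (size 3, covers all 9 points).
  Class 1 (3 blocks): {5,6,8}; {0,4,7}; {1,2,3}. Points covered: [0, 1, 2, 3, 4, 5, 6, 7, 8].
  Class 2 (3 blocks): {0,2,5}; {3,4,8}; {1,6,7}. Points covered: [0, 1, 2, 3, 4, 5, 6, 7, 8].
  Class 3 (3 blocks): {3,5,7}; {0,1,8}; {2,4,6}. Points covered: [0, 1, 2, 3, 4, 5, 6, 7, 8].
  Class 4 (3 blocks): {2,7,8}; {1,4,5}; {0,3,6}. Points covered: [0, 1, 2, 3, 4, 5, 6, 7, 8].
All classes full (size 3)? YES. All classes cover every point? YES.
Resolvable? YES.

YES


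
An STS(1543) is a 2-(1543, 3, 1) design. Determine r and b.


An STS(v) is a 2-(v, 3, 1) BIBD: block size k = 3, λ = 1.
Replication: r(k − 1) = λ(v − 1) ⇒ r·2 = 1543 − 1 = 1542 ⇒ r = 771.
Block count: b = v(v − 1)/6 = 1543·1542/6 = 2379306/6 = 396551.
(Check via bk = vr: 396551·3 = 1189653 = 1543·771 = 1189653 ✓.)

r = 771, b = 396551.


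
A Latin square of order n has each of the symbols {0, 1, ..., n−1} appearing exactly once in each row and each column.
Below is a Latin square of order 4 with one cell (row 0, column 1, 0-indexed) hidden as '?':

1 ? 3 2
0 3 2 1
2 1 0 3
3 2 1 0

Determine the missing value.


Row 0 contains symbols [1, 2, 3] — missing [0].
Column 1 contains symbols [1, 2, 3] — missing [0].
The missing symbol must appear in both missing sets; intersection = [0].
Therefore the hidden value is 0.

Missing value = 0.


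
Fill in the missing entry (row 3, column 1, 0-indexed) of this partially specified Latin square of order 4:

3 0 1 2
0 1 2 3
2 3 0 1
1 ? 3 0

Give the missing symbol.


Row 3 contains symbols [0, 1, 3] — missing [2].
Column 1 contains symbols [0, 1, 3] — missing [2].
The missing symbol must appear in both missing sets; intersection = [2].
Therefore the hidden value is 2.

Missing value = 2.


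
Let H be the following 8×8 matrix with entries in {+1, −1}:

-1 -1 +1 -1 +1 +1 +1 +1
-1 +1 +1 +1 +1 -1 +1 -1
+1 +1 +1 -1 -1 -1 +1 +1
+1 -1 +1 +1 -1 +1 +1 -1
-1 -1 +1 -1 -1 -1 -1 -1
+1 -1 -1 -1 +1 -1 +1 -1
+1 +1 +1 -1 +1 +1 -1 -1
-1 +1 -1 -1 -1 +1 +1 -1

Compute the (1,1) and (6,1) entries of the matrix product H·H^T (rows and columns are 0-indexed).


Row 1 of H: [-1, 1, 1, 1, 1, -1, 1, -1].
Row 6 of H: [1, 1, 1, -1, 1, 1, -1, -1].
(H·H^T)[1][1] = Σ_j H[1][j]·H[1][j] = (-1)² + (1)² + (1)² + (1)² + (1)² + (-1)² + (1)² + (-1)² = 1 + 1 + 1 + 1 + 1 + 1 + 1 + 1 = 8.
(H·H^T)[6][1] = Σ_j H[6][j]·H[1][j] = (1)·(-1) + (1)·(1) + (1)·(1) + (-1)·(1) + (1)·(1) + (1)·(-1) + (-1)·(1) + (-1)·(-1) = -1 + 1 + 1 + -1 + 1 + -1 + -1 + 1 = 0.
So rows 6 and 1 are orthogonal; the diagonal entry equals n = 8.

(1,1) entry = 8; (6,1) entry = 0.


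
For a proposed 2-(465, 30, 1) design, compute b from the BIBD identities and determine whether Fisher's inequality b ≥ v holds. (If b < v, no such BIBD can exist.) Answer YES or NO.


b = λv(v − 1)/(k(k − 1)) = 1·465·464/(30·29) = 215760/870 = 248.
Compare with v = 465: b < v, so Fisher's inequality fails.

NO


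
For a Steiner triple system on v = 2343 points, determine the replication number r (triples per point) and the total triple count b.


An STS(v) is a 2-(v, 3, 1) BIBD: block size k = 3, λ = 1.
Replication: r(k − 1) = λ(v − 1) ⇒ r·2 = 2343 − 1 = 2342 ⇒ r = 1171.
Block count: b = v(v − 1)/6 = 2343·2342/6 = 5487306/6 = 914551.
(Check via bk = vr: 914551·3 = 2743653 = 2343·1171 = 2743653 ✓.)

r = 1171, b = 914551.


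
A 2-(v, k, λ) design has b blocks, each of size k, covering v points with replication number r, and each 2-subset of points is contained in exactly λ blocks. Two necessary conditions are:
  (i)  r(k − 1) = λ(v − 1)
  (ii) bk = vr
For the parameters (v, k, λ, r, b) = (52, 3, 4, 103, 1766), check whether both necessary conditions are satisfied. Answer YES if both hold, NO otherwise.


Condition (i): r(k − 1) = 103·2 = 206; λ(v − 1) = 4·51 = 204. Match? NO.
Condition (ii): bk = 1766·3 = 5298; vr = 52·103 = 5356. Match? NO.
Both conditions hold? NO.

NO


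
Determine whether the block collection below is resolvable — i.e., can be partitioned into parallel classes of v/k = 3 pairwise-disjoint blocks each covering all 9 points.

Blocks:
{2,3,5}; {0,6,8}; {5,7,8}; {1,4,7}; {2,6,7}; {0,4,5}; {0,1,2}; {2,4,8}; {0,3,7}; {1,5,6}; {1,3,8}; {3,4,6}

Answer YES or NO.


v = 9, block size k = 3, number of blocks = 12.
For resolvability, blocks must partition into parallel classes of size v/k = 3.
Total blocks must therefore be a multiple of 3: 12 = 3·4 + 0 ⇒ divisible ✓.
Greedy packing gives 4 candidate class(es). Each should be a full parallel class (size 3, covers all 9 points).
  Class 1 (3 blocks): {2,3,5}; {0,6,8}; {1,4,7}. Points covered: [0, 1, 2, 3, 4, 5, 6, 7, 8].
  Class 2 (3 blocks): {5,7,8}; {0,1,2}; {3,4,6}. Points covered: [0, 1, 2, 3, 4, 5, 6, 7, 8].
  Class 3 (3 blocks): {2,6,7}; {0,4,5}; {1,3,8}. Points covered: [0, 1, 2, 3, 4, 5, 6, 7, 8].
  Class 4 (3 blocks): {2,4,8}; {0,3,7}; {1,5,6}. Points covered: [0, 1, 2, 3, 4, 5, 6, 7, 8].
All classes full (size 3)? YES. All classes cover every point? YES.
Resolvable? YES.

YES


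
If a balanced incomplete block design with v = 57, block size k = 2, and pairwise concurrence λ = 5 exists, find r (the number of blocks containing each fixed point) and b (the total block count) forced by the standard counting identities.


Any 2-(v, k, λ) BIBD satisfies two necessary conditions:
  (i)  Each point sits in r blocks, and counting incidences through any fixed point gives r(k − 1) = λ(v − 1), so r = λ(v − 1)/(k − 1).
  (ii) Total incidences bk = vr, so b = vr/k.
Step 1: r = λ(v − 1)/(k − 1) = 5·(57 − 1)/(2 − 1) = 5·56/1 = 280/1 = 280.
Step 2: b = vr/k = 57·280/2 = 15960/2 = 7980.
Check integrality: r = 280 ∈ Z ✓, b = 7980 ∈ Z ✓.
(These identities are necessary conditions: they determine r and b for any design with these parameters, but do not by themselves prove that one exists.)

r = 280, b = 7980.


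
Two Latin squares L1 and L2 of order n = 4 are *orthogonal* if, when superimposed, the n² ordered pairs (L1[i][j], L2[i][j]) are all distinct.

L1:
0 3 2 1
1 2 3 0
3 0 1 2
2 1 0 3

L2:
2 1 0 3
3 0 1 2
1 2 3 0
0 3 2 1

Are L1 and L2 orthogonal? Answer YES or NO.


Form the n² = 16 superimposed pairs (L1[i][j], L2[i][j]), row by row (rows and columns indexed from 0):
row 0: (0,2) (3,1) (2,0) (1,3)
row 1: (1,3) (2,0) (3,1) (0,2)
row 2: (3,1) (0,2) (1,3) (2,0)
row 3: (2,0) (1,3) (0,2) (3,1)
Orthogonality requires all 16 pairs distinct.
But the pair (1,3) repeats: cell (0,3) has L1 = 1, L2 = 3, and cell (1,0) has L1 = 1, L2 = 3.
A repeated pair means some other pair never occurs (only 4 distinct pairs out of 16), so the squares are not orthogonal.
Conclusion: NO.

NO


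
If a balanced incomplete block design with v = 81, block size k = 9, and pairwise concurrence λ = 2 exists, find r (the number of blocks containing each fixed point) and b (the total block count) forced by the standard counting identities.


Any 2-(v, k, λ) BIBD satisfies two necessary conditions:
  (i)  Each point sits in r blocks, and counting incidences through any fixed point gives r(k − 1) = λ(v − 1), so r = λ(v − 1)/(k − 1).
  (ii) Total incidences bk = vr, so b = vr/k.
Step 1: r = λ(v − 1)/(k − 1) = 2·(81 − 1)/(9 − 1) = 2·80/8 = 160/8 = 20.
Step 2: b = vr/k = 81·20/9 = 1620/9 = 180.
Check integrality: r = 20 ∈ Z ✓, b = 180 ∈ Z ✓.
(These identities are necessary conditions: they determine r and b for any design with these parameters, but do not by themselves prove that one exists.)

r = 20, b = 180.


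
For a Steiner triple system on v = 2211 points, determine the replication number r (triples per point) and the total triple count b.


An STS(v) is a 2-(v, 3, 1) BIBD: block size k = 3, λ = 1.
Replication: r(k − 1) = λ(v − 1) ⇒ r·2 = 2211 − 1 = 2210 ⇒ r = 1105.
Block count: bk = vr ⇒ b·3 = 2211·1105 = 2443155 ⇒ b = 814385.
(Check via b = v(v − 1)/6 = 2211·2210/6 = 4886310/6 = 814385.)

r = 1105, b = 814385.


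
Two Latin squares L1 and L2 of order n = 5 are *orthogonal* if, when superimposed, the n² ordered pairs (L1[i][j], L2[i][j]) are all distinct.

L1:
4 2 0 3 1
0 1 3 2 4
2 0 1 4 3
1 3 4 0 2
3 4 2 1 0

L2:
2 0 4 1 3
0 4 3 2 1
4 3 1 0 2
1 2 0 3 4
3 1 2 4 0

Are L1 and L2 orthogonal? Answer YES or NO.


Form the n² = 25 superimposed pairs (L1[i][j], L2[i][j]), row by row (rows and columns indexed from 0):
row 0: (4,2) (2,0) (0,4) (3,1) (1,3)
row 1: (0,0) (1,4) (3,3) (2,2) (4,1)
row 2: (2,4) (0,3) (1,1) (4,0) (3,2)
row 3: (1,1) (3,2) (4,0) (0,3) (2,4)
row 4: (3,3) (4,1) (2,2) (1,4) (0,0)
Orthogonality requires all 25 pairs distinct.
But the pair (1,1) repeats: cell (2,2) has L1 = 1, L2 = 1, and cell (3,0) has L1 = 1, L2 = 1.
A repeated pair means some other pair never occurs (only 15 distinct pairs out of 25), so the squares are not orthogonal.
Conclusion: NO.

NO


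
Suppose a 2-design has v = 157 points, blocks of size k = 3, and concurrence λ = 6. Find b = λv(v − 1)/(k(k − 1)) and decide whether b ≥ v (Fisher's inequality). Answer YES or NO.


b = λv(v − 1)/(k(k − 1)) = 6·157·156/(3·2) = 146952/6 = 24492.
Compare with v = 157: b ≥ v, so Fisher's inequality holds.

YES


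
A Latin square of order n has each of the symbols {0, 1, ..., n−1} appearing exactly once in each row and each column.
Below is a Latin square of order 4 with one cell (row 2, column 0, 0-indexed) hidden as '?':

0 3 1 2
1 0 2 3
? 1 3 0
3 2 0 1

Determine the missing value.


Row 2 contains symbols [0, 1, 3] — missing [2].
Column 0 contains symbols [0, 1, 3] — missing [2].
The missing symbol must appear in both missing sets; intersection = [2].
Therefore the hidden value is 2.

Missing value = 2.


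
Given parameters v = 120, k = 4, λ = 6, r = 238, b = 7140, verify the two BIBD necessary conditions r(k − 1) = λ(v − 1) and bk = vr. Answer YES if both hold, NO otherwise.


Condition (i): r(k − 1) = 238·3 = 714; λ(v − 1) = 6·119 = 714. Match? YES.
Condition (ii): bk = 7140·4 = 28560; vr = 120·238 = 28560. Match? YES.
Both conditions hold? YES.

YES


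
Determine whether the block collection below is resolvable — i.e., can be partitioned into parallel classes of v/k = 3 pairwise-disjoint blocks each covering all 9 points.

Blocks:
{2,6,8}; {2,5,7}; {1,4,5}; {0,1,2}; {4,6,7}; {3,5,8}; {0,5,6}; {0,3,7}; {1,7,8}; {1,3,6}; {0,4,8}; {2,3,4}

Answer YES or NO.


v = 9, block size k = 3, number of blocks = 12.
For resolvability, blocks must partition into parallel classes of size v/k = 3.
Total blocks must therefore be a multiple of 3: 12 = 3·4 + 0 ⇒ divisible ✓.
Greedy packing gives 4 candidate class(es). Each should be a full parallel class (size 3, covers all 9 points).
  Class 1 (3 blocks): {2,6,8}; {1,4,5}; {0,3,7}. Points covered: [0, 1, 2, 3, 4, 5, 6, 7, 8].
  Class 2 (3 blocks): {2,5,7}; {1,3,6}; {0,4,8}. Points covered: [0, 1, 2, 3, 4, 5, 6, 7, 8].
  Class 3 (3 blocks): {0,1,2}; {4,6,7}; {3,5,8}. Points covered: [0, 1, 2, 3, 4, 5, 6, 7, 8].
  Class 4 (3 blocks): {0,5,6}; {1,7,8}; {2,3,4}. Points covered: [0, 1, 2, 3, 4, 5, 6, 7, 8].
All classes full (size 3)? YES. All classes cover every point? YES.
Resolvable? YES.

YES


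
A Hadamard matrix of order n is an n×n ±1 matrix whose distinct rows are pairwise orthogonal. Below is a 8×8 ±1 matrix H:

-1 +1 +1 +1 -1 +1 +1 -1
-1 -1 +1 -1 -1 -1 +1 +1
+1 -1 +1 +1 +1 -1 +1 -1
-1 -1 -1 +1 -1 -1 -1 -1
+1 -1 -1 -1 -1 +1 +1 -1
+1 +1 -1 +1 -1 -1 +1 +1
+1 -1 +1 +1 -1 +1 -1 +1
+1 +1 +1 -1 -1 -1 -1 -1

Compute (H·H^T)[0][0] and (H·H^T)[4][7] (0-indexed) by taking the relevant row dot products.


Row 0 of H: [-1, 1, 1, 1, -1, 1, 1, -1].
Row 4 of H: [1, -1, -1, -1, -1, 1, 1, -1].
Row 7 of H: [1, 1, 1, -1, -1, -1, -1, -1].
(H·H^T)[0][0] = Σ_j H[0][j]·H[0][j] = (-1)² + (1)² + (1)² + (1)² + (-1)² + (1)² + (1)² + (-1)² = 1 + 1 + 1 + 1 + 1 + 1 + 1 + 1 = 8.
(H·H^T)[4][7] = Σ_j H[4][j]·H[7][j] = (1)·(1) + (-1)·(1) + (-1)·(1) + (-1)·(-1) + (-1)·(-1) + (1)·(-1) + (1)·(-1) + (-1)·(-1) = 1 + -1 + -1 + 1 + 1 + -1 + -1 + 1 = 0.
So rows 4 and 7 are orthogonal; the diagonal entry equals n = 8.

(0,0) entry = 8; (4,7) entry = 0.


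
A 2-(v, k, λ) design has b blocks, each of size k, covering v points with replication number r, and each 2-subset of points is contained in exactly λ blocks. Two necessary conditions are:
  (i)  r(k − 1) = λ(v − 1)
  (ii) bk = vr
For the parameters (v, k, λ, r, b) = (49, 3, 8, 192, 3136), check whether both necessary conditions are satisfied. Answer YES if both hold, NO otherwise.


Condition (i): r(k − 1) = 192·2 = 384; λ(v − 1) = 8·48 = 384. Match? YES.
Condition (ii): bk = 3136·3 = 9408; vr = 49·192 = 9408. Match? YES.
Both conditions hold? YES.

YES


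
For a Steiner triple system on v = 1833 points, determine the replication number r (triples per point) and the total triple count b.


An STS(v) is a 2-(v, 3, 1) BIBD: block size k = 3, λ = 1.
Replication: r(k − 1) = λ(v − 1) ⇒ r·2 = 1833 − 1 = 1832 ⇒ r = 916.
Block count: bk = vr ⇒ b·3 = 1833·916 = 1679028 ⇒ b = 559676.

r = 916, b = 559676.


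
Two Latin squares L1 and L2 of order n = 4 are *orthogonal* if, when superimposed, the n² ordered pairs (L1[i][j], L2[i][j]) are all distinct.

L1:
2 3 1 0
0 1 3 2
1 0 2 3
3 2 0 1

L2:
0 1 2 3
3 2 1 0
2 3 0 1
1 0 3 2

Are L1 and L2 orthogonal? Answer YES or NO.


Form the n² = 16 superimposed pairs (L1[i][j], L2[i][j]), row by row (rows and columns indexed from 0):
row 0: (2,0) (3,1) (1,2) (0,3)
row 1: (0,3) (1,2) (3,1) (2,0)
row 2: (1,2) (0,3) (2,0) (3,1)
row 3: (3,1) (2,0) (0,3) (1,2)
Orthogonality requires all 16 pairs distinct.
But the pair (0,3) repeats: cell (0,3) has L1 = 0, L2 = 3, and cell (1,0) has L1 = 0, L2 = 3.
A repeated pair means some other pair never occurs (only 4 distinct pairs out of 16), so the squares are not orthogonal.
Conclusion: NO.

NO


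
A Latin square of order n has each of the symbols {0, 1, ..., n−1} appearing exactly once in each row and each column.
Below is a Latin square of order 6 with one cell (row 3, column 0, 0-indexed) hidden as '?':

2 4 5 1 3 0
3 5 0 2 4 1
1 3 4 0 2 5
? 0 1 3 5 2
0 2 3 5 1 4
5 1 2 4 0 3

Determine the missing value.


Row 3 contains symbols [0, 1, 2, 3, 5] — missing [4].
Column 0 contains symbols [0, 1, 2, 3, 5] — missing [4].
The missing symbol must appear in both missing sets; intersection = [4].
Therefore the hidden value is 4.

Missing value = 4.


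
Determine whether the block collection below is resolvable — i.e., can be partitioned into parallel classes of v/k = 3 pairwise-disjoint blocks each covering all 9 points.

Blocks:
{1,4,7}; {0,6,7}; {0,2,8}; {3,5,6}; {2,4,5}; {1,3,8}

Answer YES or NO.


v = 9, block size k = 3, number of blocks = 6.
For resolvability, blocks must partition into parallel classes of size v/k = 3.
Total blocks must therefore be a multiple of 3: 6 = 3·2 + 0 ⇒ divisible ✓.
Greedy packing gives 2 candidate class(es). Each should be a full parallel class (size 3, covers all 9 points).
  Class 1 (3 blocks): {1,4,7}; {0,2,8}; {3,5,6}. Points covered: [0, 1, 2, 3, 4, 5, 6, 7, 8].
  Class 2 (3 blocks): {0,6,7}; {2,4,5}; {1,3,8}. Points covered: [0, 1, 2, 3, 4, 5, 6, 7, 8].
All classes full (size 3)? YES. All classes cover every point? YES.
Resolvable? YES.

YES


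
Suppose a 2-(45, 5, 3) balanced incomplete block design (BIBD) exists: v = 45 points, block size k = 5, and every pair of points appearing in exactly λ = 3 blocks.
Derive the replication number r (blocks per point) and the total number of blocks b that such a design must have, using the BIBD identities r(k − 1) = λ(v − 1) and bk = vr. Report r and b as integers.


Any 2-(v, k, λ) BIBD satisfies two necessary conditions:
  (i)  Each point sits in r blocks, and counting incidences through any fixed point gives r(k − 1) = λ(v − 1), so r = λ(v − 1)/(k − 1).
  (ii) Total incidences bk = vr, so b = vr/k.
Step 1: r = λ(v − 1)/(k − 1) = 3·(45 − 1)/(5 − 1) = 3·44/4 = 132/4 = 33.
Step 2: b = vr/k = 45·33/5 = 1485/5 = 297.
Check integrality: r = 33 ∈ Z ✓, b = 297 ∈ Z ✓.
(These identities are necessary conditions: they determine r and b for any design with these parameters, but do not by themselves prove that one exists.)

r = 33, b = 297.


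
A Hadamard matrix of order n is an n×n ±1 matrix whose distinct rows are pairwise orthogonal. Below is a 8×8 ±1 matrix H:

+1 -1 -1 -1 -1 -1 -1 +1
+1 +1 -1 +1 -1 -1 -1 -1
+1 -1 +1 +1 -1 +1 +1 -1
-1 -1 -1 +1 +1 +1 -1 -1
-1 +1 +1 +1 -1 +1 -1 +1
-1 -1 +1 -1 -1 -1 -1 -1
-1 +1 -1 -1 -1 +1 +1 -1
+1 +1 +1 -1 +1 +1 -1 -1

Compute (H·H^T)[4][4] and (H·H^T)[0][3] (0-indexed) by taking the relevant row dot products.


Row 0 of H: [1, -1, -1, -1, -1, -1, -1, 1].
Row 3 of H: [-1, -1, -1, 1, 1, 1, -1, -1].
Row 4 of H: [-1, 1, 1, 1, -1, 1, -1, 1].
(H·H^T)[4][4] = Σ_j H[4][j]·H[4][j] = (-1)² + (1)² + (1)² + (1)² + (-1)² + (1)² + (-1)² + (1)² = 1 + 1 + 1 + 1 + 1 + 1 + 1 + 1 = 8.
(H·H^T)[0][3] = Σ_j H[0][j]·H[3][j] = (1)·(-1) + (-1)·(-1) + (-1)·(-1) + (-1)·(1) + (-1)·(1) + (-1)·(1) + (-1)·(-1) + (1)·(-1) = -1 + 1 + 1 + -1 + -1 + -1 + 1 + -1 = -2.
Rows 0 and 3 are not orthogonal (dot product = -2 ≠ 0), so H is not a Hadamard matrix.

(4,4) entry = 8; (0,3) entry = -2.


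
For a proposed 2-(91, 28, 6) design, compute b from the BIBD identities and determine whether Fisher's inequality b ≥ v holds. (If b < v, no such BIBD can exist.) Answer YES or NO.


r = λ(v − 1)/(k − 1) = 6·90/27 = 20.
b = vr/k = 91·20/28 = 65.
Fisher's inequality: b ≥ v ⇔ 65 ≥ 91? NO.

NO


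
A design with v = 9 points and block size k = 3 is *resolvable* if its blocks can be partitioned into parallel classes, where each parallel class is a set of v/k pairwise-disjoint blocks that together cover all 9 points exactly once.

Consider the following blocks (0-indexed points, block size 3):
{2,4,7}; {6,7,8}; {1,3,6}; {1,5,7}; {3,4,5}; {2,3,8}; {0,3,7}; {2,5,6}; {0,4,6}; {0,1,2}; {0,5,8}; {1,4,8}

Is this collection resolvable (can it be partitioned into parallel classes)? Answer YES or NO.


v = 9, block size k = 3, number of blocks = 12.
For resolvability, blocks must partition into parallel classes of size v/k = 3.
Total blocks must therefore be a multiple of 3: 12 = 3·4 + 0 ⇒ divisible ✓.
Greedy packing gives 4 candidate class(es). Each should be a full parallel class (size 3, covers all 9 points).
  Class 1 (3 blocks): {2,4,7}; {1,3,6}; {0,5,8}. Points covered: [0, 1, 2, 3, 4, 5, 6, 7, 8].
  Class 2 (3 blocks): {6,7,8}; {3,4,5}; {0,1,2}. Points covered: [0, 1, 2, 3, 4, 5, 6, 7, 8].
  Class 3 (3 blocks): {1,5,7}; {2,3,8}; {0,4,6}. Points covered: [0, 1, 2, 3, 4, 5, 6, 7, 8].
  Class 4 (3 blocks): {0,3,7}; {2,5,6}; {1,4,8}. Points covered: [0, 1, 2, 3, 4, 5, 6, 7, 8].
All classes full (size 3)? YES. All classes cover every point? YES.
Resolvable? YES.

YES


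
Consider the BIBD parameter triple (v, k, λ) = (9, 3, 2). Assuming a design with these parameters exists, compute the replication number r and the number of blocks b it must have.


Any 2-(v, k, λ) BIBD satisfies two necessary conditions:
  (i)  Each point sits in r blocks, and counting incidences through any fixed point gives r(k − 1) = λ(v − 1), so r = λ(v − 1)/(k − 1).
  (ii) Total incidences bk = vr, so b = vr/k.
Step 1: r = λ(v − 1)/(k − 1) = 2·(9 − 1)/(3 − 1) = 2·8/2 = 16/2 = 8.
Step 2: b = vr/k = 9·8/3 = 72/3 = 24.
Check integrality: r = 8 ∈ Z ✓, b = 24 ∈ Z ✓.
(These identities are necessary conditions: they determine r and b for any design with these parameters, but do not by themselves prove that one exists.)

r = 8, b = 24.


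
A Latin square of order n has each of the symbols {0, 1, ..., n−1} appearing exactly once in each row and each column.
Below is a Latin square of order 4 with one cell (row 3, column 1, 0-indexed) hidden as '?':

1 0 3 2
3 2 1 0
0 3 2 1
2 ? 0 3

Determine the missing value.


Row 3 contains symbols [0, 2, 3] — missing [1].
Column 1 contains symbols [0, 2, 3] — missing [1].
The missing symbol must appear in both missing sets; intersection = [1].
Therefore the hidden value is 1.

Missing value = 1.


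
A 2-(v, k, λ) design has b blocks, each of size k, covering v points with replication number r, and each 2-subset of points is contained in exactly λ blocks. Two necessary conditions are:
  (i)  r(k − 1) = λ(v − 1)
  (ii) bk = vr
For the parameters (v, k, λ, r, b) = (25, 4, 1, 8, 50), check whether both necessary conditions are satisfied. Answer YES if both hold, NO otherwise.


Condition (i): r(k − 1) = 8·3 = 24; λ(v − 1) = 1·24 = 24. Match? YES.
Condition (ii): bk = 50·4 = 200; vr = 25·8 = 200. Match? YES.
Both conditions hold? YES.

YES


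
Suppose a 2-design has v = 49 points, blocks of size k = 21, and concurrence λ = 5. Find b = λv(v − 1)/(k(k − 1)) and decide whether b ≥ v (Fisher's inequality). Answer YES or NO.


r = λ(v − 1)/(k − 1) = 5·48/20 = 12.
b = vr/k = 49·12/21 = 28.
Fisher's inequality: b ≥ v ⇔ 28 ≥ 49? NO.

NO


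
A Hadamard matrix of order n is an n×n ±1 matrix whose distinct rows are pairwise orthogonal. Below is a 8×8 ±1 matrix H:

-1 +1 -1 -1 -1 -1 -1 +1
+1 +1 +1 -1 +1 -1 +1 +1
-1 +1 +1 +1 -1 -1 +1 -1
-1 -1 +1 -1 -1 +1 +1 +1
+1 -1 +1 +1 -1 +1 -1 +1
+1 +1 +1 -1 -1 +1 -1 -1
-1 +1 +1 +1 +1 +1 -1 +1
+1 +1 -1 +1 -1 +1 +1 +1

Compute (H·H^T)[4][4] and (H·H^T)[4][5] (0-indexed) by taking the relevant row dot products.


Row 4 of H: [1, -1, 1, 1, -1, 1, -1, 1].
Row 5 of H: [1, 1, 1, -1, -1, 1, -1, -1].
(H·H^T)[4][4] = Σ_j H[4][j]·H[4][j] = (1)² + (-1)² + (1)² + (1)² + (-1)² + (1)² + (-1)² + (1)² = 1 + 1 + 1 + 1 + 1 + 1 + 1 + 1 = 8.
(H·H^T)[4][5] = Σ_j H[4][j]·H[5][j] = (1)·(1) + (-1)·(1) + (1)·(1) + (1)·(-1) + (-1)·(-1) + (1)·(1) + (-1)·(-1) + (1)·(-1) = 1 + -1 + 1 + -1 + 1 + 1 + 1 + -1 = 2.
Rows 4 and 5 are not orthogonal (dot product = 2 ≠ 0), so H is not a Hadamard matrix.

(4,4) entry = 8; (4,5) entry = 2.


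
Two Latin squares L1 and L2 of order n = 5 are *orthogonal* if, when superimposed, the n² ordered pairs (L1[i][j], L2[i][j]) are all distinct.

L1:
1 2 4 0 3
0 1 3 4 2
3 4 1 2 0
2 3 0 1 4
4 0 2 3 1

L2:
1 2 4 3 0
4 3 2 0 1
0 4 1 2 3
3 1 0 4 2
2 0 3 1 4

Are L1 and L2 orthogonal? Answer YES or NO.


Form the n² = 25 superimposed pairs (L1[i][j], L2[i][j]), row by row (rows and columns indexed from 0):
row 0: (1,1) (2,2) (4,4) (0,3) (3,0)
row 1: (0,4) (1,3) (3,2) (4,0) (2,1)
row 2: (3,0) (4,4) (1,1) (2,2) (0,3)
row 3: (2,3) (3,1) (0,0) (1,4) (4,2)
row 4: (4,2) (0,0) (2,3) (3,1) (1,4)
Orthogonality requires all 25 pairs distinct.
But the pair (3,0) repeats: cell (0,4) has L1 = 3, L2 = 0, and cell (2,0) has L1 = 3, L2 = 0.
A repeated pair means some other pair never occurs (only 15 distinct pairs out of 25), so the squares are not orthogonal.
Conclusion: NO.

NO
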